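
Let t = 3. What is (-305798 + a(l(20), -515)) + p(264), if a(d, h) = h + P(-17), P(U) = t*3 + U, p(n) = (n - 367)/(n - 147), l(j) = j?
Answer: -35839660/117 ≈ -3.0632e+5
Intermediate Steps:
p(n) = (-367 + n)/(-147 + n)
P(U) = 9 + U (P(U) = 3*3 + U = 9 + U)
a(d, h) = -8 + h (a(d, h) = h + (9 - 17) = h - 8 = -8 + h)
(-305798 + a(l(20), -515)) + p(264) = (-305798 + (-8 - 515)) + (-367 + 264)/(-147 + 264) = (-305798 - 523) - 103/117 = -306321 + (1/117)*(-103) = -306321 - 103/117 = -35839660/117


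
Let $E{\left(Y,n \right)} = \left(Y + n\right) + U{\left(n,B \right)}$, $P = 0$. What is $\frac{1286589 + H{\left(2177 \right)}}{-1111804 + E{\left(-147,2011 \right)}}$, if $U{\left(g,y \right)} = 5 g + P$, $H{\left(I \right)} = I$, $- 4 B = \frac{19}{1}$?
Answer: $- \frac{1288766}{1099885} \approx -1.1717$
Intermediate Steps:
$B = - \frac{19}{4}$ ($B = - \frac{19 \cdot 1^{-1}}{4} = - \frac{19 \cdot 1}{4} = \left(- \frac{1}{4}\right) 19 = - \frac{19}{4} \approx -4.75$)
$U{\left(g,y \right)} = 5 g$ ($U{\left(g,y \right)} = 5 g + 0 = 5 g$)
$E{\left(Y,n \right)} = Y + 6 n$ ($E{\left(Y,n \right)} = \left(Y + n\right) + 5 n = Y + 6 n$)
$\frac{1286589 + H{\left(2177 \right)}}{-1111804 + E{\left(-147,2011 \right)}} = \frac{1286589 + 2177}{-1111804 + \left(-147 + 6 \cdot 2011\right)} = \frac{1288766}{-1111804 + \left(-147 + 12066\right)} = \frac{1288766}{-1111804 + 11919} = \frac{1288766}{-1099885} = 1288766 \left(- \frac{1}{1099885}\right) = - \frac{1288766}{1099885}$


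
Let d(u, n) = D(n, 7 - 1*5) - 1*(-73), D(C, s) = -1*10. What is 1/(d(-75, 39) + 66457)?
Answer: 1/66520 ≈ 1.5033e-5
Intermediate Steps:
D(C, s) = -10
d(u, n) = 63 (d(u, n) = -10 - 1*(-73) = -10 + 73 = 63)
1/(d(-75, 39) + 66457) = 1/(63 + 66457) = 1/66520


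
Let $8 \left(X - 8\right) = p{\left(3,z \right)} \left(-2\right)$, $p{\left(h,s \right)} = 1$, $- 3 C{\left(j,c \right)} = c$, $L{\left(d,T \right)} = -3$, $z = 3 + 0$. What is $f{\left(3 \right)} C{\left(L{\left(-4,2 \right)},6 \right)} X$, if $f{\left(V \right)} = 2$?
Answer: $-31$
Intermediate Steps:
$z = 3$
$C{\left(j,c \right)} = - \frac{c}{3}$
$X = \frac{31}{4}$ ($X = 8 + \frac{1 \left(-2\right)}{8} = 8 + \frac{1}{8} \left(-2\right) = 8 - \frac{1}{4} = \frac{31}{4} \approx 7.75$)
$f{\left(3 \right)} C{\left(L{\left(-4,2 \right)},6 \right)} X = 2 \left(\left(- \frac{1}{3}\right) 6\right) \frac{31}{4} = 2 \left(-2\right) \frac{31}{4} = \left(-4\right) \frac{31}{4} = -31$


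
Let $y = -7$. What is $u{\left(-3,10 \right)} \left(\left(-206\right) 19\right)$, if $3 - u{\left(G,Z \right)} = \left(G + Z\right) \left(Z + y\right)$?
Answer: $70452$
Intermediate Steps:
$u{\left(G,Z \right)} = 3 - \left(-7 + Z\right) \left(G + Z\right)$ ($u{\left(G,Z \right)} = 3 - \left(G + Z\right) \left(Z - 7\right) = 3 - \left(G + Z\right) \left(-7 + Z\right) = 3 - \left(-7 + Z\right) \left(G + Z\right)$)
$u{\left(-3,10 \right)} \left(\left(-206\right) 19\right) = \left(3 - 10^{2} + 7 \left(-3\right) + 7 \cdot 10 - \left(-3\right) 10\right) \left(\left(-206\right) 19\right) = \left(3 - 100 - 21 + 70 + 30\right) \left(-3914\right) = \left(-18\right) \left(-3914\right) = 70452$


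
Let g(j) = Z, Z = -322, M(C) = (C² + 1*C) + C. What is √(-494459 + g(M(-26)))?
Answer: I*√494781 ≈ 703.41*I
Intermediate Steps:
M(C) = C² + 2*C (M(C) = (C² + C) + C = (C + C²) + C = C² + 2*C)
g(j) = -322
√(-494459 + g(M(-26))) = √(-494459 - 322) = √(-494781) = I*√494781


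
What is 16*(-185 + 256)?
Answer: 1136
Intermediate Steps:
16*(-185 + 256) = 16*71 = 1136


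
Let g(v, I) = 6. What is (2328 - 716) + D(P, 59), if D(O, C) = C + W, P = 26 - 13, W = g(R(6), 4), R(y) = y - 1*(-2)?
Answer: 1677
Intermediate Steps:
R(y) = 2 + y (R(y) = y + 2 = 2 + y)
W = 6
P = 13
D(O, C) = 6 + C (D(O, C) = C + 6 = 6 + C)
(2328 - 716) + D(P, 59) = (2328 - 716) + (6 + 59) = 1612 + 65 = 1677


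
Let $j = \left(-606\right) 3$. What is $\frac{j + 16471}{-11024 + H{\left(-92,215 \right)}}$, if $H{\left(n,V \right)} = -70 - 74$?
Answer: $- \frac{14653}{11168} \approx -1.3121$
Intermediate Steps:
$H{\left(n,V \right)} = -144$
$j = -1818$
$\frac{j + 16471}{-11024 + H{\left(-92,215 \right)}} = \frac{-1818 + 16471}{-11024 - 144} = \frac{14653}{-11168} = 14653 \left(- \frac{1}{11168}\right) = - \frac{14653}{11168}$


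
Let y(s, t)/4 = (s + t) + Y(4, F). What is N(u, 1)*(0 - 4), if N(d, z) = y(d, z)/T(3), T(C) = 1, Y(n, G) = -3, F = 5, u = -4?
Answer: 96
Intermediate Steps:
y(s, t) = -12 + 4*s + 4*t (y(s, t) = 4*((s + t) - 3) = 4*(-3 + s + t) = -12 + 4*s + 4*t)
N(d, z) = -12 + 4*d + 4*z (N(d, z) = (-12 + 4*d + 4*z)/1 = (-12 + 4*d + 4*z)*1 = -12 + 4*d + 4*z)
N(u, 1)*(0 - 4) = (-12 + 4*(-4) + 4*1)*(0 - 4) = (-12 - 16 + 4)*(-4) = -24*(-4) = 96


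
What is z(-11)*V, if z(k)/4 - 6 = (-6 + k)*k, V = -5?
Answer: -3860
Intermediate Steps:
z(k) = 24 + 4*k*(-6 + k) (z(k) = 24 + 4*((-6 + k)*k) = 24 + 4*(k*(-6 + k)) = 24 + 4*k*(-6 + k))
z(-11)*V = (24 - 24*(-11) + 4*(-11)²)*(-5) = (24 + 264 + 4*121)*(-5) = (24 + 264 + 484)*(-5) = 772*(-5) = -3860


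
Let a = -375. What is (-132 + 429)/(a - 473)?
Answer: -297/848 ≈ -0.35024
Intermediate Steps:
(-132 + 429)/(a - 473) = (-132 + 429)/(-375 - 473) = 297/(-848) = 297*(-1/848) = -297/848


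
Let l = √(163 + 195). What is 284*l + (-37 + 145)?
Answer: 108 + 284*√358 ≈ 5481.5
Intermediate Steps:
l = √358 ≈ 18.921
284*l + (-37 + 145) = 284*√358 + (-37 + 145) = 284*√358 + 108 = 108 + 284*√358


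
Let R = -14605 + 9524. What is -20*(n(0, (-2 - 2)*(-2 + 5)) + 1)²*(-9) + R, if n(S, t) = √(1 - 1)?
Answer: -4901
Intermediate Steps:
n(S, t) = 0 (n(S, t) = √0 = 0)
R = -5081
-20*(n(0, (-2 - 2)*(-2 + 5)) + 1)²*(-9) + R = -20*(0 + 1)²*(-9) - 5081 = -20*1²*(-9) - 5081 = -20*1*(-9) - 5081 = -20*(-9) - 5081 = 180 - 5081 = -4901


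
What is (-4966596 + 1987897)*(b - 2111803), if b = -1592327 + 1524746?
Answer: 6491728941416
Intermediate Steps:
b = -67581
(-4966596 + 1987897)*(b - 2111803) = (-4966596 + 1987897)*(-67581 - 2111803) = -2978699*(-2179384) = 6491728941416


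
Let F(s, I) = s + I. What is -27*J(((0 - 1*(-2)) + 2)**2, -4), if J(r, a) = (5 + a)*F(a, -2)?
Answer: 162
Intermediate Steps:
F(s, I) = I + s
J(r, a) = (-2 + a)*(5 + a) (J(r, a) = (5 + a)*(-2 + a) = (-2 + a)*(5 + a))
-27*J(((0 - 1*(-2)) + 2)**2, -4) = -27*(-2 - 4)*(5 - 4) = -(-162) = -27*(-6) = 162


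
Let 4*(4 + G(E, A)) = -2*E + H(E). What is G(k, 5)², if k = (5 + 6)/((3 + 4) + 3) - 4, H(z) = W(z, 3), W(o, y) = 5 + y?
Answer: 121/400 ≈ 0.30250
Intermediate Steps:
H(z) = 8 (H(z) = 5 + 3 = 8)
k = -29/10 (k = 11/(7 + 3) - 4 = 11/10 - 4 = -29/10 ≈ -2.9000)
G(E, A) = -2 - E/2 (G(E, A) = -4 + (-2*E + 8)/4 = -4 + (8 - 2*E)/4 = -4 + (2 - E/2) = -2 - E/2)
G(k, 5)² = (-2 - ½*(-29/10))² = (-2 + 29/20)² = (-11/20)² = 121/400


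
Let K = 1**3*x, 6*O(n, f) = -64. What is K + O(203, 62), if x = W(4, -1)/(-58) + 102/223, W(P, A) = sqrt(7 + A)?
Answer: -6830/669 - sqrt(6)/58 ≈ -10.251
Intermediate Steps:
x = 102/223 - sqrt(6)/58 (x = sqrt(7 - 1)/(-58) + 102/223 = sqrt(6)*(-1/58) + 102*(1/223) = -sqrt(6)/58 + 102/223 = 102/223 - sqrt(6)/58 ≈ 0.41517)
O(n, f) = -32/3 (O(n, f) = (1/6)*(-64) = -32/3)
K = 102/223 - sqrt(6)/58 (K = 1**3*(102/223 - sqrt(6)/58) = 1*(102/223 - sqrt(6)/58) = 102/223 - sqrt(6)/58 ≈ 0.41517)
K + O(203, 62) = (102/223 - sqrt(6)/58) - 32/3 = -6830/669 - sqrt(6)/58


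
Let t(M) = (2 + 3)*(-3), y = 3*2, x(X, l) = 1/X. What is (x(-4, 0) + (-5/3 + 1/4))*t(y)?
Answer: 25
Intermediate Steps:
y = 6
t(M) = -15 (t(M) = 5*(-3) = -15)
(x(-4, 0) + (-5/3 + 1/4))*t(y) = (1/(-4) + (-5/3 + 1/4))*(-15) = (-¼ + (-5*⅓ + 1*(¼)))*(-15) = (-¼ + (-5/3 + ¼))*(-15) = (-¼ - 17/12)*(-15) = -5/3*(-15) = 25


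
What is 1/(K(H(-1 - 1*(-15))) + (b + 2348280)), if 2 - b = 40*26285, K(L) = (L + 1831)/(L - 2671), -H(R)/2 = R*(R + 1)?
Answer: 3091/4008660851 ≈ 7.7108e-7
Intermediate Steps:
H(R) = -2*R*(1 + R) (H(R) = -2*R*(R + 1) = -2*R*(1 + R))
K(L) = (1831 + L)/(-2671 + L)
b = -1051398 (b = 2 - 40*26285 = 2 - 1*1051400 = 2 - 1051400 = -1051398)
1/(K(H(-1 - 1*(-15))) + (b + 2348280)) = 1/((1831 - 2*(-1 - 1*(-15))*(1 + (-1 - 1*(-15))))/(-2671 - 2*(-1 - 1*(-15))*(1 + (-1 - 1*(-15)))) + (-1051398 + 2348280)) = 1/((1831 - 2*(-1 + 15)*(1 + (-1 + 15)))/(-2671 - 2*(-1 + 15)*(1 + (-1 + 15))) + 1296882) = 1/((1831 - 2*14*(1 + 14))/(-2671 - 2*14*(1 + 14)) + 1296882) = 1/((1831 - 2*14*15)/(-2671 - 2*14*15) + 1296882) = 1/((1831 - 420)/(-2671 - 420) + 1296882) = 1/(1411/(-3091) + 1296882) = 1/(-1/3091*1411 + 1296882) = 1/(-1411/3091 + 1296882) = 1/(4008660851/3091) = 3091/4008660851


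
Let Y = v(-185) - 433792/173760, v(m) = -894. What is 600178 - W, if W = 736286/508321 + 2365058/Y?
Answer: 372915381429956323/618623607074 ≈ 6.0282e+5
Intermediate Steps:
Y = -2433988/2715 (Y = -894 - 433792/173760 = -894 - 433792*1/173760 = -894 - 6778/2715 = -2433988/2715 ≈ -896.50)
W = -1631102183497151/618623607074 (W = 736286/508321 + 2365058/(-2433988/2715) = 736286*(1/508321) + 2365058*(-2715/2433988) = 736286/508321 - 3210566235/1216994 = -1631102183497151/618623607074 ≈ -2636.7)
600178 - W = 600178 - 1*(-1631102183497151/618623607074) = 600178 + 1631102183497151/618623607074 = 372915381429956323/618623607074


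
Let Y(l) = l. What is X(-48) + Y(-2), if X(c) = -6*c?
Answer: 286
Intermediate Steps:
X(-48) + Y(-2) = -6*(-48) - 2 = 288 - 2 = 286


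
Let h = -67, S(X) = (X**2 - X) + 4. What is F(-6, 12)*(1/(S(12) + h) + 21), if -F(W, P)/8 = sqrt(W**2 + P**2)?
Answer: -23200*sqrt(5)/23 ≈ -2255.5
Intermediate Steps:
S(X) = 4 + X**2 - X
F(W, P) = -8*sqrt(P**2 + W**2) (F(W, P) = -8*sqrt(W**2 + P**2) = -8*sqrt(P**2 + W**2))
F(-6, 12)*(1/(S(12) + h) + 21) = (-8*sqrt(12**2 + (-6)**2))*(1/((4 + 12**2 - 1*12) - 67) + 21) = (-8*sqrt(144 + 36))*(1/((4 + 144 - 12) - 67) + 21) = (-48*sqrt(5))*(1/(136 - 67) + 21) = (-48*sqrt(5))*(1/69 + 21) = -48*sqrt(5)*(1450/69) = -23200*sqrt(5)/23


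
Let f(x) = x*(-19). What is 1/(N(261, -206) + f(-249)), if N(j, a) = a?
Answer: 1/4525 ≈ 0.00022099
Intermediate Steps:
f(x) = -19*x
1/(N(261, -206) + f(-249)) = 1/(-206 - 19*(-249)) = 1/(-206 + 4731) = 1/4525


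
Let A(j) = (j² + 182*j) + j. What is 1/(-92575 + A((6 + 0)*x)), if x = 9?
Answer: -1/79777 ≈ -1.2535e-5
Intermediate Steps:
A(j) = j² + 183*j
1/(-92575 + A((6 + 0)*x)) = 1/(-92575 + ((6 + 0)*9)*(183 + (6 + 0)*9)) = 1/(-92575 + (6*9)*(183 + 6*9)) = 1/(-92575 + 54*(183 + 54)) = 1/(-92575 + 54*237) = 1/(-92575 + 12798) = 1/(-79777) = -1/79777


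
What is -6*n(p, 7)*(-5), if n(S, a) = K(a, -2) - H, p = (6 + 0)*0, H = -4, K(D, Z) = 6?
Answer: 300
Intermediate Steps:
p = 0 (p = 6*0 = 0)
n(S, a) = 10 (n(S, a) = 6 - 1*(-4) = 6 + 4 = 10)
-6*n(p, 7)*(-5) = -6*10*(-5) = -60*(-5) = 300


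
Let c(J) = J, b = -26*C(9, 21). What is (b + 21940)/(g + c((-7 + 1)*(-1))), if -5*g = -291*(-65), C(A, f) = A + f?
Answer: -21160/3777 ≈ -5.6023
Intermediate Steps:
g = -3783 (g = -(-291)*(-65)/5 = -⅕*18915 = -3783)
b = -780 (b = -26*(9 + 21) = -26*30 = -780)
(b + 21940)/(g + c((-7 + 1)*(-1))) = (-780 + 21940)/(-3783 + (-7 + 1)*(-1)) = 21160/(-3783 - 6*(-1)) = 21160/(-3783 + 6) = 21160/(-3777) = 21160*(-1/3777) = -21160/3777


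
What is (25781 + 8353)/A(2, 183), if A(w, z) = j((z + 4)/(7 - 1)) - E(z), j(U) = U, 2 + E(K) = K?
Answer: -204804/899 ≈ -227.81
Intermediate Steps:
E(K) = -2 + K
A(w, z) = 8/3 - 5*z/6 (A(w, z) = (z + 4)/(7 - 1) - (-2 + z) = (4 + z)/6 + (2 - z) = (4 + z)*(⅙) + (2 - z) = (⅔ + z/6) + (2 - z) = 8/3 - 5*z/6)
(25781 + 8353)/A(2, 183) = (25781 + 8353)/(8/3 - ⅚*183) = 34134/(8/3 - 305/2) = 34134/(-899/6) = 34134*(-6/899) = -204804/899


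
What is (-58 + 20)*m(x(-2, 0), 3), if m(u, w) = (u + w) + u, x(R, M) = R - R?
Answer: -114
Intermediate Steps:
x(R, M) = 0
m(u, w) = w + 2*u
(-58 + 20)*m(x(-2, 0), 3) = (-58 + 20)*(3 + 2*0) = -38*(3 + 0) = -38*3 = -114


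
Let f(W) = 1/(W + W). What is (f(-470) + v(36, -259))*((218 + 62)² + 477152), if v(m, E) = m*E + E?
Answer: -1251106020648/235 ≈ -5.3239e+9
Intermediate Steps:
v(m, E) = E + E*m (v(m, E) = E*m + E = E + E*m)
f(W) = 1/(2*W)
(f(-470) + v(36, -259))*((218 + 62)² + 477152) = ((½)/(-470) - 259*(1 + 36))*((218 + 62)² + 477152) = ((½)*(-1/470) - 259*37)*(280² + 477152) = (-1/940 - 9583)*(78400 + 477152) = -9008021/940*555552 = -1251106020648/235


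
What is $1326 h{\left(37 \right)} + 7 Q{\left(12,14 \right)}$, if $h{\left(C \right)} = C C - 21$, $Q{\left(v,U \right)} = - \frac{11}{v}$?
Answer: $\frac{21449299}{12} \approx 1.7874 \cdot 10^{6}$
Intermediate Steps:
$h{\left(C \right)} = -21 + C^{2}$ ($h{\left(C \right)} = C^{2} - 21 = -21 + C^{2}$)
$1326 h{\left(37 \right)} + 7 Q{\left(12,14 \right)} = 1326 \left(-21 + 37^{2}\right) + 7 \left(- \frac{11}{12}\right) = 1326 \left(-21 + 1369\right) + 7 \left(\left(-11\right) \frac{1}{12}\right) = 1326 \cdot 1348 + 7 \left(- \frac{11}{12}\right) = 1787448 - \frac{77}{12} = \frac{21449299}{12}$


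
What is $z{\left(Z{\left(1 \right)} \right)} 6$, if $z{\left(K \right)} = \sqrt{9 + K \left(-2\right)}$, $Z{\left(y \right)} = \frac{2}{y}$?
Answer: $6 \sqrt{5} \approx 13.416$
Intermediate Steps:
$z{\left(K \right)} = \sqrt{9 - 2 K}$
$z{\left(Z{\left(1 \right)} \right)} 6 = \sqrt{9 - 2 \cdot \frac{2}{1}} \cdot 6 = \sqrt{9 - 2 \cdot 2 \cdot 1} \cdot 6 = \sqrt{9 - 4} \cdot 6 = \sqrt{5} \cdot 6 = 6 \sqrt{5}$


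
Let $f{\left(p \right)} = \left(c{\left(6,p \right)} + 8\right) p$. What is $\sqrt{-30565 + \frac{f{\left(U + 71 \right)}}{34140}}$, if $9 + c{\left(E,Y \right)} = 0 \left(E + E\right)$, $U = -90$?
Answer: $\frac{i \sqrt{8906179306335}}{17070} \approx 174.83 i$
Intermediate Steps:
$c{\left(E,Y \right)} = -9$ ($c{\left(E,Y \right)} = -9 + 0 \left(E + E\right) = -9 + 0 \cdot 2 E = -9 + 0 = -9$)
$f{\left(p \right)} = - p$ ($f{\left(p \right)} = \left(-9 + 8\right) p = - p$)
$\sqrt{-30565 + \frac{f{\left(U + 71 \right)}}{34140}} = \sqrt{-30565 + \frac{\left(-1\right) \left(-90 + 71\right)}{34140}} = \sqrt{-30565 + \left(-1\right) \left(-19\right) \frac{1}{34140}} = \sqrt{-30565 + 19 \cdot \frac{1}{34140}} = \sqrt{-30565 + \frac{19}{34140}} = \sqrt{- \frac{1043489081}{34140}} = \frac{i \sqrt{8906179306335}}{17070}$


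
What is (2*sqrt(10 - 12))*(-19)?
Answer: -38*I*sqrt(2) ≈ -53.74*I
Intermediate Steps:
(2*sqrt(10 - 12))*(-19) = (2*sqrt(-2))*(-19) = (2*(I*sqrt(2)))*(-19) = (2*I*sqrt(2))*(-19) = -38*I*sqrt(2)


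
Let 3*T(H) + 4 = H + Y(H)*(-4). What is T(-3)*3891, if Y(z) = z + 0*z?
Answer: 6485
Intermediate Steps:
Y(z) = z (Y(z) = z + 0 = z)
T(H) = -4/3 - H (T(H) = -4/3 + (H + H*(-4))/3 = -4/3 + (H - 4*H)/3 = -4/3 + (-3*H)/3 = -4/3 - H)
T(-3)*3891 = (-4/3 - 1*(-3))*3891 = (-4/3 + 3)*3891 = (5/3)*3891 = 6485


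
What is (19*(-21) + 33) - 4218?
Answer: -4584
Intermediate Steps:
(19*(-21) + 33) - 4218 = (-399 + 33) - 4218 = -366 - 4218 = -4584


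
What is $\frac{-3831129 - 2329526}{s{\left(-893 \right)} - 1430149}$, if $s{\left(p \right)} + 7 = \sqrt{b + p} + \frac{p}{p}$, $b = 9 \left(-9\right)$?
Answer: $\frac{8810691551525}{2045343324999} + \frac{6160655 i \sqrt{974}}{2045343324999} \approx 4.3077 + 9.4003 \cdot 10^{-5} i$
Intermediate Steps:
$b = -81$
$s{\left(p \right)} = -6 + \sqrt{-81 + p}$ ($s{\left(p \right)} = -7 + \left(\sqrt{-81 + p} + \frac{p}{p}\right) = -7 + \left(\sqrt{-81 + p} + 1\right) = -7 + \left(1 + \sqrt{-81 + p}\right) = -6 + \sqrt{-81 + p}$)
$\frac{-3831129 - 2329526}{s{\left(-893 \right)} - 1430149} = \frac{-3831129 - 2329526}{\left(-6 + \sqrt{-81 - 893}\right) - 1430149} = - \frac{6160655}{\left(-6 + \sqrt{-974}\right) - 1430149} = - \frac{6160655}{\left(-6 + i \sqrt{974}\right) - 1430149} = - \frac{6160655}{-1430155 + i \sqrt{974}}$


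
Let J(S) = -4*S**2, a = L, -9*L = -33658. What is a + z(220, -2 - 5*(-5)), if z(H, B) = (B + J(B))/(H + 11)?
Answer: 369341/99 ≈ 3730.7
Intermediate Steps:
L = 33658/9 (L = -1/9*(-33658) = 33658/9 ≈ 3739.8)
a = 33658/9 ≈ 3739.8
z(H, B) = (B - 4*B**2)/(11 + H) (z(H, B) = (B - 4*B**2)/(H + 11) = (B - 4*B**2)/(11 + H))
a + z(220, -2 - 5*(-5)) = 33658/9 + (-2 - 5*(-5))*(1 - 4*(-2 - 5*(-5)))/(11 + 220) = 33658/9 + (-2 + 25)*(1 - 4*(-2 + 25))/231 = 33658/9 + 23*(1/231)*(1 - 4*23) = 33658/9 + 23*(1/231)*(1 - 92) = 33658/9 + 23*(1/231)*(-91) = 33658/9 - 299/33 = 369341/99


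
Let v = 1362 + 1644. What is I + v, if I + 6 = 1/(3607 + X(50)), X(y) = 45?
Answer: 10956001/3652 ≈ 3000.0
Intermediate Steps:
I = -21911/3652 (I = -6 + 1/(3607 + 45) = -6 + 1/3652 = -21911/3652 ≈ -5.9997)
v = 3006
I + v = -21911/3652 + 3006 = 10956001/3652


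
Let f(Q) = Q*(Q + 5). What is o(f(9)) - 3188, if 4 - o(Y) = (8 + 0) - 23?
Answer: -3169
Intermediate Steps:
f(Q) = Q*(5 + Q)
o(Y) = 19 (o(Y) = 4 - ((8 + 0) - 23) = 4 - (8 - 23) = 4 - 1*(-15) = 4 + 15 = 19)
o(f(9)) - 3188 = 19 - 3188 = -3169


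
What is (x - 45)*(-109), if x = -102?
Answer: 16023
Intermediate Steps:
(x - 45)*(-109) = (-102 - 45)*(-109) = -147*(-109) = 16023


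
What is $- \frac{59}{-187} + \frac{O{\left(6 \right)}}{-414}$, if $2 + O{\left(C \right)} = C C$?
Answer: $\frac{9034}{38709} \approx 0.23338$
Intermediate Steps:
$O{\left(C \right)} = -2 + C^{2}$ ($O{\left(C \right)} = -2 + C C = -2 + C^{2}$)
$- \frac{59}{-187} + \frac{O{\left(6 \right)}}{-414} = - \frac{59}{-187} + \frac{-2 + 6^{2}}{-414} = \left(-59\right) \left(- \frac{1}{187}\right) + \left(-2 + 36\right) \left(- \frac{1}{414}\right) = \frac{59}{187} + 34 \left(- \frac{1}{414}\right) = \frac{59}{187} - \frac{17}{207} = \frac{9034}{38709}$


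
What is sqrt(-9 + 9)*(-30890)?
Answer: 0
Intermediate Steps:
sqrt(-9 + 9)*(-30890) = sqrt(0)*(-30890) = 0*(-30890) = 0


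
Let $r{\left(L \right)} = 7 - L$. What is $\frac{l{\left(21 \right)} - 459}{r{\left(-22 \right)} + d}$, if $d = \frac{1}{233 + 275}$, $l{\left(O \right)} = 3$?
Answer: $- \frac{77216}{4911} \approx -15.723$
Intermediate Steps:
$d = \frac{1}{508} \approx 0.0019685$
$\frac{l{\left(21 \right)} - 459}{r{\left(-22 \right)} + d} = \frac{3 - 459}{\left(7 - -22\right) + \frac{1}{508}} = - \frac{456}{\left(7 + 22\right) + \frac{1}{508}} = - \frac{456}{29 + \frac{1}{508}} = - \frac{456}{\frac{14733}{508}} = \left(-456\right) \frac{508}{14733} = - \frac{77216}{4911}$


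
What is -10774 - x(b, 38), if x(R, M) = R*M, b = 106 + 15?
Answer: -15372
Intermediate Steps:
b = 121
x(R, M) = M*R
-10774 - x(b, 38) = -10774 - 38*121 = -10774 - 1*4598 = -10774 - 4598 = -15372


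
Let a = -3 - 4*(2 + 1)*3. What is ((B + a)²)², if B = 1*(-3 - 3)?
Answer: 4100625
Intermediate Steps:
B = -6 (B = 1*(-6) = -6)
a = -39 (a = -3 - 12*3 = -3 - 4*9 = -3 - 36 = -39)
((B + a)²)² = ((-6 - 39)²)² = ((-45)²)² = 2025² = 4100625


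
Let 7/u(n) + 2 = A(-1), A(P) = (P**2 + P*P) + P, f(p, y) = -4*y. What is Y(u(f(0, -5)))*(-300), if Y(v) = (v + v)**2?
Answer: -58800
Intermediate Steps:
A(P) = P + 2*P**2 (A(P) = (P**2 + P**2) + P = 2*P**2 + P = P + 2*P**2)
u(n) = -7 (u(n) = 7/(-2 - (1 + 2*(-1))) = 7/(-2 - (1 - 2)) = 7/(-2 - 1*(-1)) = 7/(-2 + 1) = 7/(-1) = 7*(-1) = -7)
Y(v) = 4*v**2 (Y(v) = (2*v)**2 = 4*v**2)
Y(u(f(0, -5)))*(-300) = (4*(-7)**2)*(-300) = (4*49)*(-300) = 196*(-300) = -58800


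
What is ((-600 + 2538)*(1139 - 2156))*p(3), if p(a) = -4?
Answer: 7883784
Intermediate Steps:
((-600 + 2538)*(1139 - 2156))*p(3) = ((-600 + 2538)*(1139 - 2156))*(-4) = (1938*(-1017))*(-4) = -1970946*(-4) = 7883784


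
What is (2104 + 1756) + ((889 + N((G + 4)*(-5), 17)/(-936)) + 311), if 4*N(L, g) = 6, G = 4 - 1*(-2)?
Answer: 3157439/624 ≈ 5060.0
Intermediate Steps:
G = 6 (G = 4 + 2 = 6)
N(L, g) = 3/2 (N(L, g) = (1/4)*6 = 3/2)
(2104 + 1756) + ((889 + N((G + 4)*(-5), 17)/(-936)) + 311) = (2104 + 1756) + ((889 + (3/2)/(-936)) + 311) = 3860 + ((889 + (3/2)*(-1/936)) + 311) = 3860 + ((889 - 1/624) + 311) = 3860 + (554735/624 + 311) = 3860 + 748799/624 = 3157439/624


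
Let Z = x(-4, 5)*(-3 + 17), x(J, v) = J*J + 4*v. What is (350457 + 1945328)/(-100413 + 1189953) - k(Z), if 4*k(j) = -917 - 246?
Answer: 15953977/54477 ≈ 292.86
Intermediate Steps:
x(J, v) = J² + 4*v
Z = 504 (Z = ((-4)² + 4*5)*(-3 + 17) = (16 + 20)*14 = 36*14 = 504)
k(j) = -1163/4 (k(j) = (-917 - 246)/4 = (¼)*(-1163) = -1163/4)
(350457 + 1945328)/(-100413 + 1189953) - k(Z) = (350457 + 1945328)/(-100413 + 1189953) - 1*(-1163/4) = 2295785/1089540 + 1163/4 = 2295785*(1/1089540) + 1163/4 = 459157/217908 + 1163/4 = 15953977/54477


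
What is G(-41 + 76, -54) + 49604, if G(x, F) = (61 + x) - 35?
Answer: 49665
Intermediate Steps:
G(x, F) = 26 + x
G(-41 + 76, -54) + 49604 = (26 + (-41 + 76)) + 49604 = (26 + 35) + 49604 = 61 + 49604 = 49665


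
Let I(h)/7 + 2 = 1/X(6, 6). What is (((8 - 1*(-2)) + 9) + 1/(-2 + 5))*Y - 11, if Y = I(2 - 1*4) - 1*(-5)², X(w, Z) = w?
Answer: -6682/9 ≈ -742.44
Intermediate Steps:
I(h) = -77/6 (I(h) = -14 + 7/6 = -77/6)
Y = -227/6 (Y = -77/6 - 1*(-5)² = -77/6 - 1*25 = -77/6 - 25 = -227/6 ≈ -37.833)
(((8 - 1*(-2)) + 9) + 1/(-2 + 5))*Y - 11 = (((8 - 1*(-2)) + 9) + 1/(-2 + 5))*(-227/6) - 11 = (((8 + 2) + 9) + 1/3)*(-227/6) - 11 = ((10 + 9) + ⅓)*(-227/6) - 11 = (19 + ⅓)*(-227/6) - 11 = (58/3)*(-227/6) - 11 = -6583/9 - 11 = -6682/9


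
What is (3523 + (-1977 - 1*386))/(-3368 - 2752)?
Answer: -29/153 ≈ -0.18954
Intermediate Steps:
(3523 + (-1977 - 1*386))/(-3368 - 2752) = (3523 + (-1977 - 386))/(-6120) = (3523 - 2363)*(-1/6120) = 1160*(-1/6120) = -29/153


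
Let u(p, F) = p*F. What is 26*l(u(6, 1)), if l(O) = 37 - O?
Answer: 806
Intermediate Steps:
u(p, F) = F*p
26*l(u(6, 1)) = 26*(37 - 6) = 26*31 = 806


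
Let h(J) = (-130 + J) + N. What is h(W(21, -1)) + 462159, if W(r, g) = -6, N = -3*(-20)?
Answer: 462083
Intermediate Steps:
N = 60
h(J) = -70 + J (h(J) = (-130 + J) + 60 = -70 + J)
h(W(21, -1)) + 462159 = (-70 - 6) + 462159 = -76 + 462159 = 462083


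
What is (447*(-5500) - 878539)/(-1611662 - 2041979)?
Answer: 3337039/3653641 ≈ 0.91335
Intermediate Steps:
(447*(-5500) - 878539)/(-1611662 - 2041979) = (-2458500 - 878539)/(-3653641) = -3337039*(-1/3653641) = 3337039/3653641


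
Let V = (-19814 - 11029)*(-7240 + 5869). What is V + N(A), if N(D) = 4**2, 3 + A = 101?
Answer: 42285769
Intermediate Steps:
A = 98 (A = -3 + 101 = 98)
V = 42285753 (V = -30843*(-1371) = 42285753)
N(D) = 16
V + N(A) = 42285753 + 16 = 42285769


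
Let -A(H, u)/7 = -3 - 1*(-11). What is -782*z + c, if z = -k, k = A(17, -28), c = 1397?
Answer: -42395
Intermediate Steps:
A(H, u) = -56 (A(H, u) = -7*(-3 - 1*(-11)) = -7*(-3 + 11) = -7*8 = -56)
k = -56
z = 56 (z = -1*(-56) = 56)
-782*z + c = -782*56 + 1397 = -43792 + 1397 = -42395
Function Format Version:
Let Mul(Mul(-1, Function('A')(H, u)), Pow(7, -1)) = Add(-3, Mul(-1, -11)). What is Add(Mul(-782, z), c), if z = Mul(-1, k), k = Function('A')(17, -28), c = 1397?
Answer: -42395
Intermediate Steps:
Function('A')(H, u) = -56 (Function('A')(H, u) = Mul(-7, Add(-3, Mul(-1, -11))) = Mul(-7, Add(-3, 11)) = Mul(-7, 8) = -56)
k = -56
z = 56 (z = Mul(-1, -56) = 56)
Add(Mul(-782, z), c) = Add(Mul(-782, 56), 1397) = Add(-43792, 1397) = -42395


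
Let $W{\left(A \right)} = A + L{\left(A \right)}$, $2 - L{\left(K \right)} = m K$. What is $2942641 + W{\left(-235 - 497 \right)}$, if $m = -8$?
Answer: $2936055$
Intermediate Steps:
$L{\left(K \right)} = 2 + 8 K$ ($L{\left(K \right)} = 2 - - 8 K = 2 + 8 K$)
$W{\left(A \right)} = 2 + 9 A$ ($W{\left(A \right)} = A + \left(2 + 8 A\right) = 2 + 9 A$)
$2942641 + W{\left(-235 - 497 \right)} = 2942641 + \left(2 + 9 \left(-235 - 497\right)\right) = 2942641 + \left(2 + 9 \left(-732\right)\right) = 2942641 + \left(2 - 6588\right) = 2942641 - 6586 = 2936055$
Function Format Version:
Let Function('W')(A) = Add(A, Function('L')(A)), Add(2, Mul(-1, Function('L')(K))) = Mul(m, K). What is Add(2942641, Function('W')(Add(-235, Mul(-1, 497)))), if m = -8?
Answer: 2936055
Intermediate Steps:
Function('L')(K) = Add(2, Mul(8, K)) (Function('L')(K) = Add(2, Mul(-1, Mul(-8, K))) = Add(2, Mul(8, K)))
Function('W')(A) = Add(2, Mul(9, A)) (Function('W')(A) = Add(A, Add(2, Mul(8, A))) = Add(2, Mul(9, A)))
Add(2942641, Function('W')(Add(-235, Mul(-1, 497)))) = Add(2942641, Add(2, Mul(9, Add(-235, Mul(-1, 497))))) = Add(2942641, Add(2, Mul(9, Add(-235, -497)))) = Add(2942641, Add(2, Mul(9, -732))) = Add(2942641, Add(2, -6588)) = Add(2942641, -6586) = 2936055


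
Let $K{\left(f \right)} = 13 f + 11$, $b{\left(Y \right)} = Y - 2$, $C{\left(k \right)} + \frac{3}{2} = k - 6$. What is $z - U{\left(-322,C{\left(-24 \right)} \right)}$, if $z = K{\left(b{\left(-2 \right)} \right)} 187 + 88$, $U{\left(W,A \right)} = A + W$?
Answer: $- \frac{14451}{2} \approx -7225.5$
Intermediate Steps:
$C{\left(k \right)} = - \frac{15}{2} + k$ ($C{\left(k \right)} = - \frac{3}{2} + \left(k - 6\right) = - \frac{3}{2} + \left(-6 + k\right) = - \frac{15}{2} + k$)
$b{\left(Y \right)} = -2 + Y$
$K{\left(f \right)} = 11 + 13 f$
$z = -7579$ ($z = \left(11 + 13 \left(-2 - 2\right)\right) 187 + 88 = \left(11 + 13 \left(-4\right)\right) 187 + 88 = \left(11 - 52\right) 187 + 88 = \left(-41\right) 187 + 88 = -7667 + 88 = -7579$)
$z - U{\left(-322,C{\left(-24 \right)} \right)} = -7579 - \left(\left(- \frac{15}{2} - 24\right) - 322\right) = -7579 - \left(- \frac{63}{2} - 322\right) = -7579 - - \frac{707}{2} = -7579 + \frac{707}{2} = - \frac{14451}{2}$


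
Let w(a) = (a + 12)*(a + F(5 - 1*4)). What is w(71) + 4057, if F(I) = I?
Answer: 10033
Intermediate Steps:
w(a) = (1 + a)*(12 + a) (w(a) = (a + 12)*(a + (5 - 1*4)) = (12 + a)*(a + (5 - 4)) = (12 + a)*(a + 1) = (12 + a)*(1 + a) = (1 + a)*(12 + a))
w(71) + 4057 = (12 + 71² + 13*71) + 4057 = (12 + 5041 + 923) + 4057 = 5976 + 4057 = 10033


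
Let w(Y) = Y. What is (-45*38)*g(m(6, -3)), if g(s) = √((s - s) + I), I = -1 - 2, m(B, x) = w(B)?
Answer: -1710*I*√3 ≈ -2961.8*I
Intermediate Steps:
m(B, x) = B
I = -3
g(s) = I*√3 (g(s) = √((s - s) - 3) = √(0 - 3) = √(-3) = I*√3)
(-45*38)*g(m(6, -3)) = (-45*38)*(I*√3) = -1710*I*√3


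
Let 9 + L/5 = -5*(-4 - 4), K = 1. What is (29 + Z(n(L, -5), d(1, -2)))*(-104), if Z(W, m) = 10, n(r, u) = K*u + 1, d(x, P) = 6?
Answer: -4056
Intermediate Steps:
L = 155 (L = -45 + 5*(-5*(-4 - 4)) = -45 + 5*(-5*(-8)) = -45 + 5*40 = -45 + 200 = 155)
n(r, u) = 1 + u (n(r, u) = 1*u + 1 = u + 1 = 1 + u)
(29 + Z(n(L, -5), d(1, -2)))*(-104) = (29 + 10)*(-104) = 39*(-104) = -4056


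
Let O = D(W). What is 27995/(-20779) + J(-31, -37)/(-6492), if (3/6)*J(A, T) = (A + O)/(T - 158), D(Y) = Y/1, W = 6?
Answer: -322191175/239136066 ≈ -1.3473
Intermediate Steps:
D(Y) = Y (D(Y) = Y*1 = Y)
O = 6
J(A, T) = 2*(6 + A)/(-158 + T) (J(A, T) = 2*((A + 6)/(T - 158)) = 2*((6 + A)/(-158 + T)) = 2*(6 + A)/(-158 + T))
27995/(-20779) + J(-31, -37)/(-6492) = 27995/(-20779) + (2*(6 - 31)/(-158 - 37))/(-6492) = 27995*(-1/20779) + (2*(-25)/(-195))*(-1/6492) = -2545/1889 + (2*(-1/195)*(-25))*(-1/6492) = -2545/1889 + (10/39)*(-1/6492) = -2545/1889 - 5/126594 = -322191175/239136066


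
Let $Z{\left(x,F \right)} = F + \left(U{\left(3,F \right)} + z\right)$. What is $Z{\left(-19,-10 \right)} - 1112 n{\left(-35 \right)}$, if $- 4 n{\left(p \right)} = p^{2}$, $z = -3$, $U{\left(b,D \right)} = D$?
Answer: $340527$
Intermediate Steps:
$n{\left(p \right)} = - \frac{p^{2}}{4}$
$Z{\left(x,F \right)} = -3 + 2 F$ ($Z{\left(x,F \right)} = F + \left(F - 3\right) = F + \left(-3 + F\right) = -3 + 2 F$)
$Z{\left(-19,-10 \right)} - 1112 n{\left(-35 \right)} = \left(-3 + 2 \left(-10\right)\right) - 1112 \left(- \frac{\left(-35\right)^{2}}{4}\right) = \left(-3 - 20\right) - 1112 \left(\left(- \frac{1}{4}\right) 1225\right) = -23 - -340550 = -23 + 340550 = 340527$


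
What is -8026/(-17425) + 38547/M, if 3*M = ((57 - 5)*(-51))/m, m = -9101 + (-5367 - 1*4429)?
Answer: 746633642827/906100 ≈ 8.2401e+5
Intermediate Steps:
m = -18897 (m = -9101 + (-5367 - 4429) = -9101 - 9796 = -18897)
M = 884/18897 (M = (((57 - 5)*(-51))/(-18897))/3 = ((52*(-51))*(-1/18897))/3 = (-2652*(-1/18897))/3 = (⅓)*(884/6299) = 884/18897 ≈ 0.046780)
-8026/(-17425) + 38547/M = -8026/(-17425) + 38547/(884/18897) = -8026*(-1/17425) + 38547*(18897/884) = 8026/17425 + 728422659/884 = 746633642827/906100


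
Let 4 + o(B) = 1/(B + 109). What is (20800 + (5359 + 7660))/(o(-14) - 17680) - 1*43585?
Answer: -24408365840/559993 ≈ -43587.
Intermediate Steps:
o(B) = -4 + 1/(109 + B) (o(B) = -4 + 1/(B + 109) = -4 + 1/(109 + B))
(20800 + (5359 + 7660))/(o(-14) - 17680) - 1*43585 = (20800 + (5359 + 7660))/((-435 - 4*(-14))/(109 - 14) - 17680) - 1*43585 = (20800 + 13019)/((-435 + 56)/95 - 17680) - 43585 = 33819/((1/95)*(-379) - 17680) - 43585 = 33819/(-379/95 - 17680) - 43585 = 33819/(-1679979/95) - 43585 = 33819*(-95/1679979) - 43585 = -1070935/559993 - 43585 = -24408365840/559993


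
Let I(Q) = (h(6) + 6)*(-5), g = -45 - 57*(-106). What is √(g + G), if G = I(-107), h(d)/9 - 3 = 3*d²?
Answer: 18*√3 ≈ 31.177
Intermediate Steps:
h(d) = 27 + 27*d² (h(d) = 27 + 9*(3*d²) = 27 + 27*d²)
g = 5997 (g = -45 + 6042 = 5997)
I(Q) = -5025 (I(Q) = ((27 + 27*6²) + 6)*(-5) = ((27 + 27*36) + 6)*(-5) = ((27 + 972) + 6)*(-5) = (999 + 6)*(-5) = 1005*(-5) = -5025)
G = -5025
√(g + G) = √(5997 - 5025) = √972 = 18*√3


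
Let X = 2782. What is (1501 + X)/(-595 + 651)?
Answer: 4283/56 ≈ 76.482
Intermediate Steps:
(1501 + X)/(-595 + 651) = (1501 + 2782)/(-595 + 651) = 4283/56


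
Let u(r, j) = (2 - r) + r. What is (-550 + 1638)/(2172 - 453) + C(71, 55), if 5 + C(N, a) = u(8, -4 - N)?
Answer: -4069/1719 ≈ -2.3671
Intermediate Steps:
u(r, j) = 2
C(N, a) = -3 (C(N, a) = -5 + 2 = -3)
(-550 + 1638)/(2172 - 453) + C(71, 55) = (-550 + 1638)/(2172 - 453) - 3 = 1088/1719 - 3 = -4069/1719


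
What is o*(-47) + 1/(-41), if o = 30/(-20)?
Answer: 5779/82 ≈ 70.476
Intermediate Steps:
o = -3/2 (o = 30*(-1/20) = -3/2 ≈ -1.5000)
o*(-47) + 1/(-41) = -3/2*(-47) + 1/(-41) = 141/2 - 1/41 = 5779/82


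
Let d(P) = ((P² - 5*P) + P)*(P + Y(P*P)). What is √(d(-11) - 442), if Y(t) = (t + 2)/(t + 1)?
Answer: I*√31117198/122 ≈ 45.724*I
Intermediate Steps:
Y(t) = (2 + t)/(1 + t)
d(P) = (P + (2 + P²)/(1 + P²))*(P² - 4*P) (d(P) = ((P² - 5*P) + P)*(P + (2 + P*P)/(1 + P*P)) = (P² - 4*P)*(P + (2 + P²)/(1 + P²)) = (P + (2 + P²)/(1 + P²))*(P² - 4*P))
√(d(-11) - 442) = √(-11*(-8 + (-11)⁴ - 3*(-11)² - 3*(-11)³ - 2*(-11))/(1 + (-11)²) - 442) = √(-11*(-8 + 14641 - 3*121 - 3*(-1331) + 22)/(1 + 121) - 442) = √(-11*(-8 + 14641 - 363 + 3993 + 22)/122 - 442) = √(-11*1/122*18285 - 442) = √(-201135/122 - 442) = √(-255059/122) = I*√31117198/122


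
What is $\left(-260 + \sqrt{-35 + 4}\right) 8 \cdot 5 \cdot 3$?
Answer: $-31200 + 120 i \sqrt{31} \approx -31200.0 + 668.13 i$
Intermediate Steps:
$\left(-260 + \sqrt{-35 + 4}\right) 8 \cdot 5 \cdot 3 = \left(-260 + \sqrt{-31}\right) 40 \cdot 3 = \left(-260 + i \sqrt{31}\right) 120 = -31200 + 120 i \sqrt{31}$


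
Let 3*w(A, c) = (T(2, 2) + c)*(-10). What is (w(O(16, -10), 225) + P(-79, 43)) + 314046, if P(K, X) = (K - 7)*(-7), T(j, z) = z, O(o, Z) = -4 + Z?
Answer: 941674/3 ≈ 3.1389e+5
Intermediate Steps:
w(A, c) = -20/3 - 10*c/3 (w(A, c) = ((2 + c)*(-10))/3 = (-20 - 10*c)/3 = -20/3 - 10*c/3)
P(K, X) = 49 - 7*K (P(K, X) = (-7 + K)*(-7) = 49 - 7*K)
(w(O(16, -10), 225) + P(-79, 43)) + 314046 = ((-20/3 - 10/3*225) + (49 - 7*(-79))) + 314046 = ((-20/3 - 750) + (49 + 553)) + 314046 = (-2270/3 + 602) + 314046 = -464/3 + 314046 = 941674/3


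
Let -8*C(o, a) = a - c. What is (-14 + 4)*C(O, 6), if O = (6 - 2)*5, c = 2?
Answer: 5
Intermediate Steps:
O = 20 (O = 4*5 = 20)
C(o, a) = ¼ - a/8 (C(o, a) = -(a - 1*2)/8 = -(a - 2)/8 = -(-2 + a)/8 = ¼ - a/8)
(-14 + 4)*C(O, 6) = (-14 + 4)*(¼ - ⅛*6) = -10*(¼ - ¾) = -10*(-½) = 5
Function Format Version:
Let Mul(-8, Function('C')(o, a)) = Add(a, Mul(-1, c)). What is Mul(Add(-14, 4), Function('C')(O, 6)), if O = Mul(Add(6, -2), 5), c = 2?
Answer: 5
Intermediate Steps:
O = 20 (O = Mul(4, 5) = 20)
Function('C')(o, a) = Add(Rational(1, 4), Mul(Rational(-1, 8), a)) (Function('C')(o, a) = Mul(Rational(-1, 8), Add(a, Mul(-1, 2))) = Mul(Rational(-1, 8), Add(a, -2)) = Mul(Rational(-1, 8), Add(-2, a)) = Add(Rational(1, 4), Mul(Rational(-1, 8), a)))
Mul(Add(-14, 4), Function('C')(O, 6)) = Mul(Add(-14, 4), Add(Rational(1, 4), Mul(Rational(-1, 8), 6))) = Mul(-10, Add(Rational(1, 4), Rational(-3, 4))) = Mul(-10, Rational(-1, 2)) = 5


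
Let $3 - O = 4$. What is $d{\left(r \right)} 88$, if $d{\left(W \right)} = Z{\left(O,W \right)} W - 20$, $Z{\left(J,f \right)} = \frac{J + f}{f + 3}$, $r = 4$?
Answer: $- \frac{11264}{7} \approx -1609.1$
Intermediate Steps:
$O = -1$ ($O = 3 - 4 = -1$)
$Z{\left(J,f \right)} = \frac{J + f}{3 + f}$
$d{\left(W \right)} = -20 + \frac{W \left(-1 + W\right)}{3 + W}$ ($d{\left(W \right)} = \frac{-1 + W}{3 + W} W - 20 = \frac{W \left(-1 + W\right)}{3 + W} - 20 = -20 + \frac{W \left(-1 + W\right)}{3 + W}$)
$d{\left(r \right)} 88 = \frac{-60 + 4^{2} - 84}{3 + 4} \cdot 88 = \frac{-60 + 16 - 84}{7} \cdot 88 = \frac{1}{7} \left(-128\right) 88 = \left(- \frac{128}{7}\right) 88 = - \frac{11264}{7}$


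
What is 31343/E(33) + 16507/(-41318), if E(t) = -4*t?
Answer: -648604499/2726988 ≈ -237.85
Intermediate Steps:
31343/E(33) + 16507/(-41318) = 31343/((-4*33)) + 16507/(-41318) = 31343/(-132) + 16507*(-1/41318) = 31343*(-1/132) - 16507/41318 = -31343/132 - 16507/41318 = -648604499/2726988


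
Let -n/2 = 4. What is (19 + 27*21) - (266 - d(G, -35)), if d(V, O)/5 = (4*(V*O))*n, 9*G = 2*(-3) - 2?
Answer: -41920/9 ≈ -4657.8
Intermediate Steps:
n = -8 (n = -2*4 = -8)
G = -8/9 (G = (2*(-3) - 2)/9 = (-6 - 2)/9 = (1/9)*(-8) = -8/9 ≈ -0.88889)
d(V, O) = -160*O*V (d(V, O) = 5*((4*(V*O))*(-8)) = 5*((4*(O*V))*(-8)) = 5*((4*O*V)*(-8)) = 5*(-32*O*V) = -160*O*V)
(19 + 27*21) - (266 - d(G, -35)) = (19 + 27*21) - (266 - (-160)*(-35)*(-8)/9) = (19 + 567) - (266 - 1*(-44800/9)) = 586 - (266 + 44800/9) = 586 - 1*47194/9 = 586 - 47194/9 = -41920/9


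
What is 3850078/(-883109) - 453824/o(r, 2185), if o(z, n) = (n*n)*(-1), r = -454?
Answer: -17980362580734/4216161065525 ≈ -4.2646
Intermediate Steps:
o(z, n) = -n**2 (o(z, n) = n**2*(-1) = -n**2)
3850078/(-883109) - 453824/o(r, 2185) = 3850078/(-883109) - 453824/((-1*2185**2)) = 3850078*(-1/883109) - 453824/((-1*4774225)) = -3850078/883109 - 453824/(-4774225) = -3850078/883109 - 453824*(-1/4774225) = -3850078/883109 + 453824/4774225 = -17980362580734/4216161065525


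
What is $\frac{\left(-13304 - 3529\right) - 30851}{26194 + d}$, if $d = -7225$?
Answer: $- \frac{47684}{18969} \approx -2.5138$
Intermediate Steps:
$\frac{\left(-13304 - 3529\right) - 30851}{26194 + d} = \frac{\left(-13304 - 3529\right) - 30851}{26194 - 7225} = \frac{\left(-13304 - 3529\right) - 30851}{18969} = \left(-16833 - 30851\right) \frac{1}{18969} = \left(-47684\right) \frac{1}{18969} = - \frac{47684}{18969}$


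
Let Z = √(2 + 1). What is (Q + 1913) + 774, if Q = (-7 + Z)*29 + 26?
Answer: 2510 + 29*√3 ≈ 2560.2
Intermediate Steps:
Z = √3 ≈ 1.7320
Q = -177 + 29*√3 (Q = (-7 + √3)*29 + 26 = (-203 + 29*√3) + 26 = -177 + 29*√3 ≈ -126.77)
(Q + 1913) + 774 = ((-177 + 29*√3) + 1913) + 774 = (1736 + 29*√3) + 774 = 2510 + 29*√3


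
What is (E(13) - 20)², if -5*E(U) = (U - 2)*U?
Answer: 59049/25 ≈ 2362.0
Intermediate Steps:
E(U) = -U*(-2 + U)/5 (E(U) = -(U - 2)*U/5 = -(-2 + U)*U/5 = -U*(-2 + U)/5)
(E(13) - 20)² = ((⅕)*13*(2 - 1*13) - 20)² = ((⅕)*13*(2 - 13) - 20)² = ((⅕)*13*(-11) - 20)² = (-143/5 - 20)² = (-243/5)² = 59049/25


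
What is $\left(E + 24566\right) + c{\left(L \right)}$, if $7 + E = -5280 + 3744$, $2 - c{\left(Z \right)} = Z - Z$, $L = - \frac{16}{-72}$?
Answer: $23025$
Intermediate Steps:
$L = \frac{2}{9}$ ($L = \left(-16\right) \left(- \frac{1}{72}\right) = \frac{2}{9} \approx 0.22222$)
$c{\left(Z \right)} = 2$ ($c{\left(Z \right)} = 2 - \left(Z - Z\right) = 2 - 0 = 2 + 0 = 2$)
$E = -1543$ ($E = -7 + \left(-5280 + 3744\right) = -7 - 1536 = -1543$)
$\left(E + 24566\right) + c{\left(L \right)} = \left(-1543 + 24566\right) + 2 = 23023 + 2 = 23025$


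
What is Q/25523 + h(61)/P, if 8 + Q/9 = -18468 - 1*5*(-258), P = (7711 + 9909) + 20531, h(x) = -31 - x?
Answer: -5903315890/973727973 ≈ -6.0626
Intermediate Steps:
P = 38151 (P = 17620 + 20531 = 38151)
Q = -154674 (Q = -72 + 9*(-18468 - 1*5*(-258)) = -72 + 9*(-18468 - 5*(-258)) = -72 + 9*(-18468 - 1*(-1290)) = -72 + 9*(-18468 + 1290) = -72 + 9*(-17178) = -72 - 154602 = -154674)
Q/25523 + h(61)/P = -154674/25523 + (-31 - 1*61)/38151 = -154674*1/25523 + (-31 - 61)*(1/38151) = -154674/25523 - 92*1/38151 = -154674/25523 - 92/38151 = -5903315890/973727973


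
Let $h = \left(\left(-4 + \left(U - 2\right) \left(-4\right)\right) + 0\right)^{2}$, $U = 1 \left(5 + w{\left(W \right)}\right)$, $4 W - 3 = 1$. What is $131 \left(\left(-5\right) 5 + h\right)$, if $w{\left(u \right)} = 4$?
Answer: $130869$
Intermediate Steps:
$W = 1$ ($W = \frac{3}{4} + \frac{1}{4} \cdot 1 = \frac{3}{4} + \frac{1}{4} = 1$)
$U = 9$ ($U = 1 \left(5 + 4\right) = 1 \cdot 9 = 9$)
$h = 1024$ ($h = \left(\left(-4 + \left(9 - 2\right) \left(-4\right)\right) + 0\right)^{2} = \left(\left(-4 + 7 \left(-4\right)\right) + 0\right)^{2} = \left(\left(-4 - 28\right) + 0\right)^{2} = \left(-32 + 0\right)^{2} = \left(-32\right)^{2} = 1024$)
$131 \left(\left(-5\right) 5 + h\right) = 131 \left(\left(-5\right) 5 + 1024\right) = 131 \left(-25 + 1024\right) = 131 \cdot 999 = 130869$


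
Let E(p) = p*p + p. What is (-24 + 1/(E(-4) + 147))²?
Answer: 14554225/25281 ≈ 575.70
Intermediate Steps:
E(p) = p + p² (E(p) = p² + p = p + p²)
(-24 + 1/(E(-4) + 147))² = (-24 + 1/(-4*(1 - 4) + 147))² = (-24 + 1/(-4*(-3) + 147))² = (-24 + 1/(12 + 147))² = (-24 + 1/159)² = (-3815/159)² = 14554225/25281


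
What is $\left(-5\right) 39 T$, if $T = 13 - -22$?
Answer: $-6825$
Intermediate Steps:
$T = 35$ ($T = 13 + 22 = 35$)
$\left(-5\right) 39 T = \left(-5\right) 39 \cdot 35 = \left(-195\right) 35 = -6825$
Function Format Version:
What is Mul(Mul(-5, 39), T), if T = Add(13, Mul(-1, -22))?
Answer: -6825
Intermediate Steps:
T = 35 (T = Add(13, 22) = 35)
Mul(Mul(-5, 39), T) = Mul(Mul(-5, 39), 35) = Mul(-195, 35) = -6825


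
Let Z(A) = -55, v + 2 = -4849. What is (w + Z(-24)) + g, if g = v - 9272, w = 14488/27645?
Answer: -391936322/27645 ≈ -14177.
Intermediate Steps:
v = -4851 (v = -2 - 4849 = -4851)
w = 14488/27645 (w = 14488*(1/27645) = 14488/27645 ≈ 0.52407)
g = -14123 (g = -4851 - 9272 = -14123)
(w + Z(-24)) + g = (14488/27645 - 55) - 14123 = -1505987/27645 - 14123 = -391936322/27645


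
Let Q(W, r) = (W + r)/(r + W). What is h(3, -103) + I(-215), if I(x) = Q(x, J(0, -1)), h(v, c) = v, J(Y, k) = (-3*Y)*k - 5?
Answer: 4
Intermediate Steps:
J(Y, k) = -5 - 3*Y*k (J(Y, k) = -3*Y*k - 5 = -5 - 3*Y*k)
Q(W, r) = 1 (Q(W, r) = (W + r)/(W + r) = 1)
I(x) = 1
h(3, -103) + I(-215) = 3 + 1 = 4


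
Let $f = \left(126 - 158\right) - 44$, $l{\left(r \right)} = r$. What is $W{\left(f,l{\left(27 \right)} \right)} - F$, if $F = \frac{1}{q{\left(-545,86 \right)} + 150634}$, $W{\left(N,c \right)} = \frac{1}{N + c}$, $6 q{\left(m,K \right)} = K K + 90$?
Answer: $- \frac{455792}{22326605} \approx -0.020415$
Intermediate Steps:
$q{\left(m,K \right)} = 15 + \frac{K^{2}}{6}$ ($q{\left(m,K \right)} = \frac{K K + 90}{6} = \frac{K^{2} + 90}{6} = \frac{90 + K^{2}}{6} = 15 + \frac{K^{2}}{6}$)
$f = -76$ ($f = \left(126 - 158\right) - 44 = -32 - 44 = -76$)
$F = \frac{3}{455645}$ ($F = \frac{1}{\left(15 + \frac{86^{2}}{6}\right) + 150634} = \frac{1}{\left(15 + \frac{1}{6} \cdot 7396\right) + 150634} = \frac{1}{\left(15 + \frac{3698}{3}\right) + 150634} = \frac{1}{\frac{3743}{3} + 150634} = \frac{1}{\frac{455645}{3}} = \frac{3}{455645} \approx 6.5841 \cdot 10^{-6}$)
$W{\left(f,l{\left(27 \right)} \right)} - F = \frac{1}{-76 + 27} - \frac{3}{455645} = \frac{1}{-49} - \frac{3}{455645} = - \frac{1}{49} - \frac{3}{455645} = - \frac{455792}{22326605}$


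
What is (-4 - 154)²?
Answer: 24964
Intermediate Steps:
(-4 - 154)² = (-158)² = 24964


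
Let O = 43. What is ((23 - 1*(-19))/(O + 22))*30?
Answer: 252/13 ≈ 19.385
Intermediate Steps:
((23 - 1*(-19))/(O + 22))*30 = ((23 - 1*(-19))/(43 + 22))*30 = ((23 + 19)/65)*30 = (42*(1/65))*30 = (42/65)*30 = 252/13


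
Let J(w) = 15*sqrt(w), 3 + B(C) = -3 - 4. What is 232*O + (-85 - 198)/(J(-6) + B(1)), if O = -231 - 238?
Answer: -15776877/145 + 849*I*sqrt(6)/290 ≈ -1.0881e+5 + 7.1711*I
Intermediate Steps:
B(C) = -10 (B(C) = -3 + (-3 - 4) = -3 - 7 = -10)
O = -469
232*O + (-85 - 198)/(J(-6) + B(1)) = 232*(-469) + (-85 - 198)/(15*sqrt(-6) - 10) = -108808 - 283/(15*(I*sqrt(6)) - 10) = -108808 - 283/(15*I*sqrt(6) - 10) = -108808 - 283/(-10 + 15*I*sqrt(6))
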